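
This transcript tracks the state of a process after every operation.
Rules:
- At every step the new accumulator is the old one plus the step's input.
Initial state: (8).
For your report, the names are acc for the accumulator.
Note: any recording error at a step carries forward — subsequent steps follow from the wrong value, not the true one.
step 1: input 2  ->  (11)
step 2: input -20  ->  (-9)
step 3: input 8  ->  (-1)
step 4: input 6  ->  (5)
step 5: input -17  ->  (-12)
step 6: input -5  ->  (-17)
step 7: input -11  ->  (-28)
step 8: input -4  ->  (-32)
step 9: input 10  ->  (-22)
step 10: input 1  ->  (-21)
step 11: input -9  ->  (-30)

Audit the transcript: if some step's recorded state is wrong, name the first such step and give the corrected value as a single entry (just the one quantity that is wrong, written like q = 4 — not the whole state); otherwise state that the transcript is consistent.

step 1: acc = 8 + 2 = 10 -> first mismatch against the transcript
First deviation found at step 1; the corrected entry is acc = 10.

step 1, acc = 10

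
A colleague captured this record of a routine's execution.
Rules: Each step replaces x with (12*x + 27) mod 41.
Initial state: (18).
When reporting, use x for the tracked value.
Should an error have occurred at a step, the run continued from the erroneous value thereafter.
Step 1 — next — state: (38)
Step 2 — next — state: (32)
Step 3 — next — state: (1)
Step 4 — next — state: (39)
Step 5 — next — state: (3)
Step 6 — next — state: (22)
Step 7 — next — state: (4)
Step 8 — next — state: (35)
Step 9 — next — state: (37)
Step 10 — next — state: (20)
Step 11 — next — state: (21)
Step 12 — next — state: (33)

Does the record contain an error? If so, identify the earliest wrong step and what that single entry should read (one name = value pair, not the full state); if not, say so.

step 1: x = (12*18 + 27) mod 41 = 38 -> exactly as logged
step 2: x = (12*38 + 27) mod 41 = 32 -> confirmed correct
step 3: x = (12*32 + 27) mod 41 = 1 -> checks out
step 4: x = (12*1 + 27) mod 41 = 39 -> no discrepancy
step 5: x = (12*39 + 27) mod 41 = 3 -> agrees with the record
step 6: x = (12*3 + 27) mod 41 = 22 -> consistent with the record
step 7: x = (12*22 + 27) mod 41 = 4 -> confirmed correct
step 8: x = (12*4 + 27) mod 41 = 34 -> the entry is off here
That makes step 8 the first incorrect line — x = 34 is what it should show.

step 8, x = 34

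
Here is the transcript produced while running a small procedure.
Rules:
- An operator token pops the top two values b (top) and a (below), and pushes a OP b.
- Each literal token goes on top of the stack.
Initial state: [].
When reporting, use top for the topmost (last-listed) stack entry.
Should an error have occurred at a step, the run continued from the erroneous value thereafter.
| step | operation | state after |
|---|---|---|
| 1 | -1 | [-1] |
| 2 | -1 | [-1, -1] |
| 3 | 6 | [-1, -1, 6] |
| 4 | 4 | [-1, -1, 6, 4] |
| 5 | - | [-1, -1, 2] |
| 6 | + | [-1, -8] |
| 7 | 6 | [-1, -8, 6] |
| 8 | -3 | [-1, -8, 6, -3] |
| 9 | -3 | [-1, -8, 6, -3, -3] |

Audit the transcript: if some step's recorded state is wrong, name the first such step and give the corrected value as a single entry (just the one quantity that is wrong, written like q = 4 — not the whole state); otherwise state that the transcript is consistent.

Recomputing the run from the initial state:
step 1: [-1]
step 2: [-1, -1]
step 3: [-1, -1, 6]
step 4: [-1, -1, 6, 4]
step 5: [-1, -1, 2]
step 6: [-1, 1]
step 7: [-1, 1, 6]
step 8: [-1, 1, 6, -3]
step 9: [-1, 1, 6, -3, -3]
The first disagreement with the transcript is at step 6, where the value should be top = 1.

step 6, top = 1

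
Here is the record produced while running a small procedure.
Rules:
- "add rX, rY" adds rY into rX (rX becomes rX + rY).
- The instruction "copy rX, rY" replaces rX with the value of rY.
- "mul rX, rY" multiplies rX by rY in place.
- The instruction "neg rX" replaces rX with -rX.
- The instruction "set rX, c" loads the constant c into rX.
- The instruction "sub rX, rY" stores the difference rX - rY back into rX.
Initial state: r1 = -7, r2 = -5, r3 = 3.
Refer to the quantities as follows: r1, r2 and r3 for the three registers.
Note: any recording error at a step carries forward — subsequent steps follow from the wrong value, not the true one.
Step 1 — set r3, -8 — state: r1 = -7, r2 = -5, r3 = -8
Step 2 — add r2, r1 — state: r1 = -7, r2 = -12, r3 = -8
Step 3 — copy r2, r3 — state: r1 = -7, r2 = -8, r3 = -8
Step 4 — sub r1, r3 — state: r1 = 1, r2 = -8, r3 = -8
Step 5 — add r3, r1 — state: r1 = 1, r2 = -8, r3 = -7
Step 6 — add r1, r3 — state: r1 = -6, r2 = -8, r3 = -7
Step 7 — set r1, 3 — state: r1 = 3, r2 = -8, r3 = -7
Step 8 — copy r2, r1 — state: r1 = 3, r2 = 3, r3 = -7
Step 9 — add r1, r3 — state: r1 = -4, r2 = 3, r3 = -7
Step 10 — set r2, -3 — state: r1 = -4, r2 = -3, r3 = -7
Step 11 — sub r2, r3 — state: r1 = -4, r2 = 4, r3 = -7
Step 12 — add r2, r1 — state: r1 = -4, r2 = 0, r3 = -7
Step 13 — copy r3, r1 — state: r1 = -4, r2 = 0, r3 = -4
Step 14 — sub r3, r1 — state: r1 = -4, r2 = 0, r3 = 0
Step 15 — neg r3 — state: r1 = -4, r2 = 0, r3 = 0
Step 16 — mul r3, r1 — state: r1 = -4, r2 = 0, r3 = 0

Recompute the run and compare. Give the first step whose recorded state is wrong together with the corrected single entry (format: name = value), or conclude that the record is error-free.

Recomputing the run from the initial state:
step 1: r1 = -7, r2 = -5, r3 = -8
step 2: r1 = -7, r2 = -12, r3 = -8
step 3: r1 = -7, r2 = -8, r3 = -8
step 4: r1 = 1, r2 = -8, r3 = -8
step 5: r1 = 1, r2 = -8, r3 = -7
step 6: r1 = -6, r2 = -8, r3 = -7
step 7: r1 = 3, r2 = -8, r3 = -7
step 8: r1 = 3, r2 = 3, r3 = -7
step 9: r1 = -4, r2 = 3, r3 = -7
step 10: r1 = -4, r2 = -3, r3 = -7
step 11: r1 = -4, r2 = 4, r3 = -7
step 12: r1 = -4, r2 = 0, r3 = -7
step 13: r1 = -4, r2 = 0, r3 = -4
step 14: r1 = -4, r2 = 0, r3 = 0
step 15: r1 = -4, r2 = 0, r3 = 0
step 16: r1 = -4, r2 = 0, r3 = 0
This matches the record at every step.

no error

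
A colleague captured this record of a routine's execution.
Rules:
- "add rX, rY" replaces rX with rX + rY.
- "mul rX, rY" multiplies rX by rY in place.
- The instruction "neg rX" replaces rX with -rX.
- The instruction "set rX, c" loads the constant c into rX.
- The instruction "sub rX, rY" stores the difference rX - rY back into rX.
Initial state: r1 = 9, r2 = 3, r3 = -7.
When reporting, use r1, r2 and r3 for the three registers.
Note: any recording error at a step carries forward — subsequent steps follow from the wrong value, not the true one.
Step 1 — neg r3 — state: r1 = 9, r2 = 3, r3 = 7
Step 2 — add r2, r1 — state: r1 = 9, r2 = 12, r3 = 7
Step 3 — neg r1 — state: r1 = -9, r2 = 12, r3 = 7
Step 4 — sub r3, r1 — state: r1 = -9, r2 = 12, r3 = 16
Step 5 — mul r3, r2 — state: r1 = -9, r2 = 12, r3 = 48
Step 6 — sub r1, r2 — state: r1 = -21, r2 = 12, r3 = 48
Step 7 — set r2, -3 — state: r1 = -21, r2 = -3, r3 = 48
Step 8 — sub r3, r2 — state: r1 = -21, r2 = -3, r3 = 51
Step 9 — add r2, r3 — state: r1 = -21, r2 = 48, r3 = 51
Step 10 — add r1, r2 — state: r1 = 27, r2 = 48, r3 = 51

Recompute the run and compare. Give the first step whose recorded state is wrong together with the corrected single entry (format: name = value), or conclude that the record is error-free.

step 5, r3 = 192

Recomputing the run from the initial state:
step 1: r1 = 9, r2 = 3, r3 = 7
step 2: r1 = 9, r2 = 12, r3 = 7
step 3: r1 = -9, r2 = 12, r3 = 7
step 4: r1 = -9, r2 = 12, r3 = 16
step 5: r1 = -9, r2 = 12, r3 = 192
step 6: r1 = -21, r2 = 12, r3 = 192
step 7: r1 = -21, r2 = -3, r3 = 192
step 8: r1 = -21, r2 = -3, r3 = 195
step 9: r1 = -21, r2 = 192, r3 = 195
step 10: r1 = 171, r2 = 192, r3 = 195
The first disagreement with the record is at step 5, where the value should be r3 = 192.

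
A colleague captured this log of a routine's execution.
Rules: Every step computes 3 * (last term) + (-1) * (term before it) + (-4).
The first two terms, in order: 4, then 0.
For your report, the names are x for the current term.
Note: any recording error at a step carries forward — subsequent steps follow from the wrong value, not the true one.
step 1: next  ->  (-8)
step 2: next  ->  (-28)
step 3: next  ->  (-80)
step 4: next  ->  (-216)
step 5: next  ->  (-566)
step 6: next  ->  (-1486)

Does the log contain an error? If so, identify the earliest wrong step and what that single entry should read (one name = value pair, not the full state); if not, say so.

1. x = 3*(0) + (-1)*(4) + (-4) = -8 (confirmed correct)
2. x = 3*(-8) + (-1)*(0) + (-4) = -28 (matches)
3. x = 3*(-28) + (-1)*(-8) + (-4) = -80 (consistent with the log)
4. x = 3*(-80) + (-1)*(-28) + (-4) = -216 (agrees with the log)
5. x = 3*(-216) + (-1)*(-80) + (-4) = -572 (the entry is off here)
First deviation found at step 5; the corrected entry is x = -572.

step 5, x = -572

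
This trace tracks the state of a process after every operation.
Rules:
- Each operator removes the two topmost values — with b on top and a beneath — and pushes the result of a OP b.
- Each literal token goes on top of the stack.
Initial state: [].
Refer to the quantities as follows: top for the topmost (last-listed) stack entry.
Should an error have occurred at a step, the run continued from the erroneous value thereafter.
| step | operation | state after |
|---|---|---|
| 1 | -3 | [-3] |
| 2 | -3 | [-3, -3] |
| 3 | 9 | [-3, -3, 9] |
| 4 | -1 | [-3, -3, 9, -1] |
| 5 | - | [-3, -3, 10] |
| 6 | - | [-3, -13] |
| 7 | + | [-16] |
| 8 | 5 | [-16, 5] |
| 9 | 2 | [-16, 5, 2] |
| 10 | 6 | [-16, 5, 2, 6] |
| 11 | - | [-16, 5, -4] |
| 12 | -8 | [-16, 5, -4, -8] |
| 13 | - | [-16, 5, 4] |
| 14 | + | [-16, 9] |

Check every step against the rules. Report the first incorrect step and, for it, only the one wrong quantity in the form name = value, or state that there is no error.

no error

Recomputing the run from the initial state:
step 1: [-3]
step 2: [-3, -3]
step 3: [-3, -3, 9]
step 4: [-3, -3, 9, -1]
step 5: [-3, -3, 10]
step 6: [-3, -13]
step 7: [-16]
step 8: [-16, 5]
step 9: [-16, 5, 2]
step 10: [-16, 5, 2, 6]
step 11: [-16, 5, -4]
step 12: [-16, 5, -4, -8]
step 13: [-16, 5, 4]
step 14: [-16, 9]
This matches the trace at every step.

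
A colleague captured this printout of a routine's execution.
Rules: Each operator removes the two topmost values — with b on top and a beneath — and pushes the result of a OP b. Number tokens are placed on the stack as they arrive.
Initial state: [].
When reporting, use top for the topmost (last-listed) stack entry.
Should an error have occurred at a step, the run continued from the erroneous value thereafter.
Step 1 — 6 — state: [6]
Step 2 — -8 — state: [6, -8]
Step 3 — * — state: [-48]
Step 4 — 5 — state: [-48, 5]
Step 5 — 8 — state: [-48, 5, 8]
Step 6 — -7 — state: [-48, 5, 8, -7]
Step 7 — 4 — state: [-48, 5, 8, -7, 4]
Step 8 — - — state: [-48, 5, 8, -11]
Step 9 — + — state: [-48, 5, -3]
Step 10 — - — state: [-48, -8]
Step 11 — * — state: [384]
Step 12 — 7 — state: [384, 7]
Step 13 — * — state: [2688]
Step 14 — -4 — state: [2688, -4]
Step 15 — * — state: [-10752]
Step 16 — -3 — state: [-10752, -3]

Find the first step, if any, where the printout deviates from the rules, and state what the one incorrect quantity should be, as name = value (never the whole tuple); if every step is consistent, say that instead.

1. push 6: top = 6 (in agreement)
2. push -8: top = -8 (exactly as logged)
3. 6 * -8 = -48 (same as recorded)
4. push 5: top = 5 (matches)
5. push 8: top = 8 (checks out)
6. push -7: top = -7 (checks out)
7. push 4: top = 4 (verified)
8. -7 - 4 = -11 (checks out)
9. 8 + -11 = -3 (checks out)
10. 5 - -3 = 8 (the recorded entry deviates here)
That makes step 10 the first incorrect line — top = 8 is what it should show.

step 10, top = 8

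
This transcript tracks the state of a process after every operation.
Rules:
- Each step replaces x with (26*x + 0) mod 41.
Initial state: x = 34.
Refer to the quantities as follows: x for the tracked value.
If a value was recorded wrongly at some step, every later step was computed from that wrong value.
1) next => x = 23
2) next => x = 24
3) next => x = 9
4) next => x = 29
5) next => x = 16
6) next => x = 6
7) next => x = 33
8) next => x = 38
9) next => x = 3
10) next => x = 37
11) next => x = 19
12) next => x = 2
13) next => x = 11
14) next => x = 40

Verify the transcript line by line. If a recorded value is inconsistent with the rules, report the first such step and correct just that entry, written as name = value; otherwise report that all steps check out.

1. x = (26*34 + 0) mod 41 = 23 (confirmed correct)
2. x = (26*23 + 0) mod 41 = 24 (no discrepancy)
3. x = (26*24 + 0) mod 41 = 9 (verified)
4. x = (26*9 + 0) mod 41 = 29 (checks out)
5. x = (26*29 + 0) mod 41 = 16 (confirmed correct)
6. x = (26*16 + 0) mod 41 = 6 (no discrepancy)
7. x = (26*6 + 0) mod 41 = 33 (consistent with the transcript)
8. x = (26*33 + 0) mod 41 = 38 (in agreement)
9. x = (26*38 + 0) mod 41 = 4 (the recorded entry deviates here)
So the first discrepancy is step 9, where the right value is x = 4.

step 9, x = 4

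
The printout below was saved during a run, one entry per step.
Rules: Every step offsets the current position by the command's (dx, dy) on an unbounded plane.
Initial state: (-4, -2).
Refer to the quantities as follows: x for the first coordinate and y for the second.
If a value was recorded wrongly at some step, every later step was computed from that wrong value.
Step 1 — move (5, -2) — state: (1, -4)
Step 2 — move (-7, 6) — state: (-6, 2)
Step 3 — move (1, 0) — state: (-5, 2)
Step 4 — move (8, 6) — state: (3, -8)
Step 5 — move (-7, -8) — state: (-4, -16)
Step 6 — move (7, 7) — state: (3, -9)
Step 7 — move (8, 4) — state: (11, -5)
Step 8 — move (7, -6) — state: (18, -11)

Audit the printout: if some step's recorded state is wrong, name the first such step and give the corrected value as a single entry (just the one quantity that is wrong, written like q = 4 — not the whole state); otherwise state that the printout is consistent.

step 4, y = 8

1. x = -4 + (5) = 1, y = -2 + (-2) = -4 (agrees with the printout)
2. x = 1 + (-7) = -6, y = -4 + (6) = 2 (no discrepancy)
3. x = -6 + (1) = -5, y = 2 + (0) = 2 (matches)
4. x = -5 + (8) = 3, y = 2 + (6) = 8 (the printout disagrees here)
Step 4 is the first one off; corrected, y = 8.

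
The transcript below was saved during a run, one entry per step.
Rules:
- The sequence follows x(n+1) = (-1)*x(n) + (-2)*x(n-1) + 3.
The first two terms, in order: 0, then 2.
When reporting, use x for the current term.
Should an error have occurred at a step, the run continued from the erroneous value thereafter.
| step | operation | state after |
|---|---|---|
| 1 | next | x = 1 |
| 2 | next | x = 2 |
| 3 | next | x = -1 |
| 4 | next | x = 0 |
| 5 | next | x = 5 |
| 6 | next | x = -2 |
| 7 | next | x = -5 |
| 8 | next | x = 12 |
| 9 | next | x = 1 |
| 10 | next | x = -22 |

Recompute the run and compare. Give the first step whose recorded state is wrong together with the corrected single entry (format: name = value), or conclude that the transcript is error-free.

Recomputing the run from the initial state:
step 1: x = 1
step 2: x = -2
step 3: x = 3
step 4: x = 4
step 5: x = -7
step 6: x = 2
step 7: x = 15
step 8: x = -16
step 9: x = -11
step 10: x = 46
The first disagreement with the transcript is at step 2, where the value should be x = -2.

step 2, x = -2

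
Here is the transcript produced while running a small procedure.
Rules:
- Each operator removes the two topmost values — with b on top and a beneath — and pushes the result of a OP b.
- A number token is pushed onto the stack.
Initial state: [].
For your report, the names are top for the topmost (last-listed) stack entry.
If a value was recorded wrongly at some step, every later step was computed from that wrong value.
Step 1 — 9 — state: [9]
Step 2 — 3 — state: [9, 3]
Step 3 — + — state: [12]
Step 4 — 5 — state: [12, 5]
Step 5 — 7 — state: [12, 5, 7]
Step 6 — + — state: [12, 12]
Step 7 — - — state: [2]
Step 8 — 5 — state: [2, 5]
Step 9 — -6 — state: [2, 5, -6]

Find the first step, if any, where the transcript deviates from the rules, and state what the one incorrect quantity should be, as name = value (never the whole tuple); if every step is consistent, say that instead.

step 1: push 9: top = 9 -> matches
step 2: push 3: top = 3 -> consistent with the transcript
step 3: 9 + 3 = 12 -> consistent with the transcript
step 4: push 5: top = 5 -> same as recorded
step 5: push 7: top = 7 -> matches
step 6: 5 + 7 = 12 -> confirmed correct
step 7: 12 - 12 = 0 -> the transcript has a different value
So the first discrepancy is step 7, where the right value is top = 0.

step 7, top = 0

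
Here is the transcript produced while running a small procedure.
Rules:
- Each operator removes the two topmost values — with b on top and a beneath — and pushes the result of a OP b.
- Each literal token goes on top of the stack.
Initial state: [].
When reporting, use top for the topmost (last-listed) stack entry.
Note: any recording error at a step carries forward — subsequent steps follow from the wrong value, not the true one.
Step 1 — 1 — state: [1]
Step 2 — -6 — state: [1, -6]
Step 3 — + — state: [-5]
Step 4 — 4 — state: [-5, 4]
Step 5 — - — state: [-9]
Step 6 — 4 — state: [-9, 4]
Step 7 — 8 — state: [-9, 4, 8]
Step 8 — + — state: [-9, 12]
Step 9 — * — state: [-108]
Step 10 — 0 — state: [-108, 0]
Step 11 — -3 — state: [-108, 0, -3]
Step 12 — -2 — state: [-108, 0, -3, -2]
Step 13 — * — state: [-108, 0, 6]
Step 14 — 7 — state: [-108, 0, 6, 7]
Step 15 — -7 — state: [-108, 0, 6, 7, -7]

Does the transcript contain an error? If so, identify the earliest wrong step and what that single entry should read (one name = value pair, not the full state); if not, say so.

no error

Step 1: push 1: top = 1 — consistent with the transcript.
Step 2: push -6: top = -6 — verified.
Step 3: 1 + -6 = -5 — checks out.
Step 4: push 4: top = 4 — same as recorded.
Step 5: -5 - 4 = -9 — matches.
Step 6: push 4: top = 4 — checks out.
Step 7: push 8: top = 8 — matches.
Step 8: 4 + 8 = 12 — confirmed correct.
Step 9: -9 * 12 = -108 — no discrepancy.
Step 10: push 0: top = 0 — matches.
Step 11: push -3: top = -3 — agrees with the transcript.
Step 12: push -2: top = -2 — in agreement.
Step 13: -3 * -2 = 6 — consistent with the transcript.
Step 14: push 7: top = 7 — exactly as logged.
Step 15: push -7: top = -7 — same as recorded.
Nothing is out of place; the run is error-free.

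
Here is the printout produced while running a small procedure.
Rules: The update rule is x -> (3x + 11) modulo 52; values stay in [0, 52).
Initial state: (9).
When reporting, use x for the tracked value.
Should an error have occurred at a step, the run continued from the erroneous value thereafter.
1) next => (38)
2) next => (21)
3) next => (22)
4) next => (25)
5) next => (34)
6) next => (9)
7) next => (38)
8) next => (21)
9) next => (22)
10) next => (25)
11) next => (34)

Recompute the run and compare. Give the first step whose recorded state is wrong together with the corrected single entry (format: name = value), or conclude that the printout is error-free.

Step 1: x = (3*9 + 11) mod 52 = 38 — matches.
Step 2: x = (3*38 + 11) mod 52 = 21 — checks out.
Step 3: x = (3*21 + 11) mod 52 = 22 — same as recorded.
Step 4: x = (3*22 + 11) mod 52 = 25 — verified.
Step 5: x = (3*25 + 11) mod 52 = 34 — exactly as logged.
Step 6: x = (3*34 + 11) mod 52 = 9 — confirmed correct.
Step 7: x = (3*9 + 11) mod 52 = 38 — verified.
Step 8: x = (3*38 + 11) mod 52 = 21 — agrees with the printout.
Step 9: x = (3*21 + 11) mod 52 = 22 — agrees with the printout.
Step 10: x = (3*22 + 11) mod 52 = 25 — no discrepancy.
Step 11: x = (3*25 + 11) mod 52 = 34 — matches.
No step deviates from the rules.

no error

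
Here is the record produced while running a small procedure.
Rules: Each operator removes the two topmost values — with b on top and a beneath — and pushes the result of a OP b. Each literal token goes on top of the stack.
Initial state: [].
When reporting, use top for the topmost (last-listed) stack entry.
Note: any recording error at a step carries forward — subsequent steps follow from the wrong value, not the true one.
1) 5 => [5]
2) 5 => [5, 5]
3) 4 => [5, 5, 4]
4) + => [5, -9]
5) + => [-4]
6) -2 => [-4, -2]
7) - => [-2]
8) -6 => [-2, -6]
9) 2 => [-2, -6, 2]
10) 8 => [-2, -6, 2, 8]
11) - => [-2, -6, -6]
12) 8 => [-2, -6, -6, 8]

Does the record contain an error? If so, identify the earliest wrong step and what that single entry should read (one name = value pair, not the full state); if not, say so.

Step 1: push 5: top = 5 — checks out.
Step 2: push 5: top = 5 — consistent with the record.
Step 3: push 4: top = 4 — agrees with the record.
Step 4: 5 + 4 = 9 — a discrepancy with the record.
First deviation found at step 4; the corrected entry is top = 9.

step 4, top = 9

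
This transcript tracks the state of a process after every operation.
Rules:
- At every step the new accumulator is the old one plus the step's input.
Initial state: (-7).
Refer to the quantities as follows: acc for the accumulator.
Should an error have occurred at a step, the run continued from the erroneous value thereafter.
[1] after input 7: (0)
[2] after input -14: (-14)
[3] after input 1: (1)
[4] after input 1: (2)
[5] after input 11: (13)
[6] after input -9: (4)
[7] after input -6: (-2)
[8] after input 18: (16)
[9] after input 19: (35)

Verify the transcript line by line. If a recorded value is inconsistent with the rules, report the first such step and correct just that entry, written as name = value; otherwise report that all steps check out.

Step 1: acc = -7 + 7 = 0 — no discrepancy.
Step 2: acc = 0 + -14 = -14 — in agreement.
Step 3: acc = -14 + 1 = -13 — not what was recorded.
That makes step 3 the first incorrect line — acc = -13 is what it should show.

step 3, acc = -13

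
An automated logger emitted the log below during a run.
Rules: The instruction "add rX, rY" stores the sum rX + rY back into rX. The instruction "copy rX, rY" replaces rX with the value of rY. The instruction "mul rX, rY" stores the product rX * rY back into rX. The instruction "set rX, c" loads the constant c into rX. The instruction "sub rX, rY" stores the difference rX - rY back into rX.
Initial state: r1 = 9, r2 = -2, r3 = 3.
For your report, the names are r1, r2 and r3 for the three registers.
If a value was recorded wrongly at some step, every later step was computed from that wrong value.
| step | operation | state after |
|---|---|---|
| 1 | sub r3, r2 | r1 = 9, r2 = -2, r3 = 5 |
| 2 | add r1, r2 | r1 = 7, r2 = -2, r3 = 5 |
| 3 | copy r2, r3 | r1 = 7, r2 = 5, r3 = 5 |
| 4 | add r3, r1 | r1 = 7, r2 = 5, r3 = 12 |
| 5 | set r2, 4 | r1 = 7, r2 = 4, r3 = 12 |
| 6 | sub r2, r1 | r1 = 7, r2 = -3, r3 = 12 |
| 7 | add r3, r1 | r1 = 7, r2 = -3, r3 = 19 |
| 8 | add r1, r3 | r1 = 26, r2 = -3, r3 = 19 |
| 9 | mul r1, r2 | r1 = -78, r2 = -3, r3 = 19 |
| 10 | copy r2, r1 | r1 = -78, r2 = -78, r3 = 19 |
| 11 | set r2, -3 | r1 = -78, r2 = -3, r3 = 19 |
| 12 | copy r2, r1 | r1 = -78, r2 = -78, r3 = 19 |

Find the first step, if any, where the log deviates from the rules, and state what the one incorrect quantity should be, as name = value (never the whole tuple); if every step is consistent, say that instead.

1. r3 = 3 - -2 = 5 (agrees with the log)
2. r1 = 9 + -2 = 7 (agrees with the log)
3. r2 = 5 (same as recorded)
4. r3 = 5 + 7 = 12 (consistent with the log)
5. r2 = 4 (in agreement)
6. r2 = 4 - 7 = -3 (no discrepancy)
7. r3 = 12 + 7 = 19 (agrees with the log)
8. r1 = 7 + 19 = 26 (checks out)
9. r1 = 26 * -3 = -78 (same as recorded)
10. r2 = -78 (in agreement)
11. r2 = -3 (confirmed correct)
12. r2 = -78 (agrees with the log)
The recomputation confirms every line.

no error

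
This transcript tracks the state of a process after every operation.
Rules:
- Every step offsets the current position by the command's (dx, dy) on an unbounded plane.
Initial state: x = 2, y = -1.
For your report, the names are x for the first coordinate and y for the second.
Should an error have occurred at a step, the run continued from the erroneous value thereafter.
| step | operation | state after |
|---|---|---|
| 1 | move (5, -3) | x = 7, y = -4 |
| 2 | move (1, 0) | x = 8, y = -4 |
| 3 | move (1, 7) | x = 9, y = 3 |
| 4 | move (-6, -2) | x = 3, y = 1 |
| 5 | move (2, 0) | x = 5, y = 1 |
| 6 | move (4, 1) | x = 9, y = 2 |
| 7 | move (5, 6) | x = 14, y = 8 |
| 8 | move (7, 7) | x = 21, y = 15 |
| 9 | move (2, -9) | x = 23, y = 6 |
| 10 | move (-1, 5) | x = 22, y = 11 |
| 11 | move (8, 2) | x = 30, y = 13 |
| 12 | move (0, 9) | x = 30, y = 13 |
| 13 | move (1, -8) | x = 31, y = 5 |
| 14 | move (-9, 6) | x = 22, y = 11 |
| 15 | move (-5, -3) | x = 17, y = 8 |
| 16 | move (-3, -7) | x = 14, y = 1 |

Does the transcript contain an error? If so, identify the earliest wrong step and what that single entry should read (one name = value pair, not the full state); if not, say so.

step 12, y = 22

step 1: x = 2 + (5) = 7, y = -1 + (-3) = -4 -> verified
step 2: x = 7 + (1) = 8, y = -4 + (0) = -4 -> in agreement
step 3: x = 8 + (1) = 9, y = -4 + (7) = 3 -> no discrepancy
step 4: x = 9 + (-6) = 3, y = 3 + (-2) = 1 -> agrees with the transcript
step 5: x = 3 + (2) = 5, y = 1 + (0) = 1 -> same as recorded
step 6: x = 5 + (4) = 9, y = 1 + (1) = 2 -> confirmed correct
step 7: x = 9 + (5) = 14, y = 2 + (6) = 8 -> exactly as logged
step 8: x = 14 + (7) = 21, y = 8 + (7) = 15 -> consistent with the transcript
step 9: x = 21 + (2) = 23, y = 15 + (-9) = 6 -> in agreement
step 10: x = 23 + (-1) = 22, y = 6 + (5) = 11 -> no discrepancy
step 11: x = 22 + (8) = 30, y = 11 + (2) = 13 -> verified
step 12: x = 30 + (0) = 30, y = 13 + (9) = 22 -> a discrepancy with the transcript
That makes step 12 the first incorrect line — y = 22 is what it should show.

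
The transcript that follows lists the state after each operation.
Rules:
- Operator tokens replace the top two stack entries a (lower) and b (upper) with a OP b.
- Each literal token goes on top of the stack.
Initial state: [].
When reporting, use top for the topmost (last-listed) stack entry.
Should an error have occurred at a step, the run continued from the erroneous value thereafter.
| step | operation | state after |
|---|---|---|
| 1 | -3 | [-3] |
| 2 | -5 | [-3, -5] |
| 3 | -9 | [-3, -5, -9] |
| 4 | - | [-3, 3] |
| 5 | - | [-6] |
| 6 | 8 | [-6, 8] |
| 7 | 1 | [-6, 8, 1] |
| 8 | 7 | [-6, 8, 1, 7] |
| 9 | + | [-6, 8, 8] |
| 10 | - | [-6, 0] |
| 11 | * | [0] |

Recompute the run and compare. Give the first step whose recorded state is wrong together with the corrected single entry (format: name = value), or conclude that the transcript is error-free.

step 4, top = 4

Recomputing the run from the initial state:
step 1: [-3]
step 2: [-3, -5]
step 3: [-3, -5, -9]
step 4: [-3, 4]
step 5: [-7]
step 6: [-7, 8]
step 7: [-7, 8, 1]
step 8: [-7, 8, 1, 7]
step 9: [-7, 8, 8]
step 10: [-7, 0]
step 11: [0]
The first disagreement with the transcript is at step 4, where the value should be top = 4.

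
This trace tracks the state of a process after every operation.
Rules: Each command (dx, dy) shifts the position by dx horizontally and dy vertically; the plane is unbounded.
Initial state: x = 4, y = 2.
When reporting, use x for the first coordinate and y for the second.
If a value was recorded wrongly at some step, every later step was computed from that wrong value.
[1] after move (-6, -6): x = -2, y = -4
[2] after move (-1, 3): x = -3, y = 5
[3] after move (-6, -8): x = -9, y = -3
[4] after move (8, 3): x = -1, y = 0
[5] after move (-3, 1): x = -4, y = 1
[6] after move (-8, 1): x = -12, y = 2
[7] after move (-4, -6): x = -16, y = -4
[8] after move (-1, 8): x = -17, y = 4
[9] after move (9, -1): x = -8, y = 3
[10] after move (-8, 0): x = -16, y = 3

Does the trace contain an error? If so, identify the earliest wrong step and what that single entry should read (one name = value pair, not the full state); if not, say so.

step 1: x = 4 + (-6) = -2, y = 2 + (-6) = -4 -> no discrepancy
step 2: x = -2 + (-1) = -3, y = -4 + (3) = -1 -> this is not what the trace shows
Conclusion: step 2 carries the first error; the entry should be y = -1.

step 2, y = -1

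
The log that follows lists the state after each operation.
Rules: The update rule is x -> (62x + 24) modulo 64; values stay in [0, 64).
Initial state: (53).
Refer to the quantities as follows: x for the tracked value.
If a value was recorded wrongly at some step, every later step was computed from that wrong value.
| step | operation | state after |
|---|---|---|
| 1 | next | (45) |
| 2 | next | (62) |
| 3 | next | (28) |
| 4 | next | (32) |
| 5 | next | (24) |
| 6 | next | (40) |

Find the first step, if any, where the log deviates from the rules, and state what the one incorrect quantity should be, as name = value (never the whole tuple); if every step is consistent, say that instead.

step 1, x = 46

1. x = (62*53 + 24) mod 64 = 46 (not what was recorded)
Step 1 is the first one off; corrected, x = 46.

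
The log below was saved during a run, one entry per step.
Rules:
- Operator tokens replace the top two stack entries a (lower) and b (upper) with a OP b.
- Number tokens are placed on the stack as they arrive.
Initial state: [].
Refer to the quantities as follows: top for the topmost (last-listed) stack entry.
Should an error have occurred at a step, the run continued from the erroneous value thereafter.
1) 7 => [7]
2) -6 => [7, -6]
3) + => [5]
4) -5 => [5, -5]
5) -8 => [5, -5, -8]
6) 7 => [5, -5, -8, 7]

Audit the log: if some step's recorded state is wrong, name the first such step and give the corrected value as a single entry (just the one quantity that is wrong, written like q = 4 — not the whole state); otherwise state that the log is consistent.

Recomputing the run from the initial state:
step 1: [7]
step 2: [7, -6]
step 3: [1]
step 4: [1, -5]
step 5: [1, -5, -8]
step 6: [1, -5, -8, 7]
The first disagreement with the log is at step 3, where the value should be top = 1.

step 3, top = 1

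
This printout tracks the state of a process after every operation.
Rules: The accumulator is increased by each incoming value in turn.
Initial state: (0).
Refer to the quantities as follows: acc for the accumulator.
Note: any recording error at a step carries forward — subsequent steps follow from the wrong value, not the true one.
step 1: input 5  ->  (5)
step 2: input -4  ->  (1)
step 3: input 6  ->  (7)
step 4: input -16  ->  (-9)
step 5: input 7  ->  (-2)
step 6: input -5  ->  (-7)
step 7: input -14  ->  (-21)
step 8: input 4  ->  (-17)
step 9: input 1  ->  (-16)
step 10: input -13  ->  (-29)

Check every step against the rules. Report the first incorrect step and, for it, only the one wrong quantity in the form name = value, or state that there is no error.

Step 1: acc = 0 + 5 = 5 — exactly as logged.
Step 2: acc = 5 + -4 = 1 — matches.
Step 3: acc = 1 + 6 = 7 — same as recorded.
Step 4: acc = 7 + -16 = -9 — agrees with the printout.
Step 5: acc = -9 + 7 = -2 — confirmed correct.
Step 6: acc = -2 + -5 = -7 — consistent with the printout.
Step 7: acc = -7 + -14 = -21 — verified.
Step 8: acc = -21 + 4 = -17 — consistent with the printout.
Step 9: acc = -17 + 1 = -16 — same as recorded.
Step 10: acc = -16 + -13 = -29 — in agreement.
All steps check out; nothing to correct.

no error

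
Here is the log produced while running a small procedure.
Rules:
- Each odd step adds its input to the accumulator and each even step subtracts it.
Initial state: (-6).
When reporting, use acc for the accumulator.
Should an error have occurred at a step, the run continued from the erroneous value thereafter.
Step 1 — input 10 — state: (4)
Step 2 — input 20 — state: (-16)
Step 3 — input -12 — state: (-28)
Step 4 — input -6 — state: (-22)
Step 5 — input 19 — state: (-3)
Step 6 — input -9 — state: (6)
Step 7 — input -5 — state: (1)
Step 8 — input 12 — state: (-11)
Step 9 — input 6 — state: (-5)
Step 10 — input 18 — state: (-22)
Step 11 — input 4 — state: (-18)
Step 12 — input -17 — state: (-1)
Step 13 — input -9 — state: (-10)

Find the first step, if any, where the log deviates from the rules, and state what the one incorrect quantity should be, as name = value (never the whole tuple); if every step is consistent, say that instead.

step 10, acc = -23

step 1: acc = -6 + 10 = 4 -> checks out
step 2: acc = 4 - 20 = -16 -> verified
step 3: acc = -16 + -12 = -28 -> agrees with the log
step 4: acc = -28 - -6 = -22 -> in agreement
step 5: acc = -22 + 19 = -3 -> matches
step 6: acc = -3 - -9 = 6 -> agrees with the log
step 7: acc = 6 + -5 = 1 -> checks out
step 8: acc = 1 - 12 = -11 -> same as recorded
step 9: acc = -11 + 6 = -5 -> same as recorded
step 10: acc = -5 - 18 = -23 -> the log disagrees here
First deviation found at step 10; the corrected entry is acc = -23.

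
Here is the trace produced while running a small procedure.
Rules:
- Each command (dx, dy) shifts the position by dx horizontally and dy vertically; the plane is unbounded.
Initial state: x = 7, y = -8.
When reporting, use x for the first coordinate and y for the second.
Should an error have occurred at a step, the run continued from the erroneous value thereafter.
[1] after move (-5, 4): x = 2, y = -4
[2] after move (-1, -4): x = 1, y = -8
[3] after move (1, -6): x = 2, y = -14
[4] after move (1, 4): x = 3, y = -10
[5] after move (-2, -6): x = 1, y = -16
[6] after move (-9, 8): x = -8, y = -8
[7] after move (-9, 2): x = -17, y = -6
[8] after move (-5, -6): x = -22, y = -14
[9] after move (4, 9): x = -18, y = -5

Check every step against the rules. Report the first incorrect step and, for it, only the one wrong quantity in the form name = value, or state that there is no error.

step 8, y = -12

1. x = 7 + (-5) = 2, y = -8 + (4) = -4 (in agreement)
2. x = 2 + (-1) = 1, y = -4 + (-4) = -8 (no discrepancy)
3. x = 1 + (1) = 2, y = -8 + (-6) = -14 (matches)
4. x = 2 + (1) = 3, y = -14 + (4) = -10 (checks out)
5. x = 3 + (-2) = 1, y = -10 + (-6) = -16 (in agreement)
6. x = 1 + (-9) = -8, y = -16 + (8) = -8 (consistent with the trace)
7. x = -8 + (-9) = -17, y = -8 + (2) = -6 (matches)
8. x = -17 + (-5) = -22, y = -6 + (-6) = -12 (the entry is off here)
First incorrect step: 8; the correct value is y = -12.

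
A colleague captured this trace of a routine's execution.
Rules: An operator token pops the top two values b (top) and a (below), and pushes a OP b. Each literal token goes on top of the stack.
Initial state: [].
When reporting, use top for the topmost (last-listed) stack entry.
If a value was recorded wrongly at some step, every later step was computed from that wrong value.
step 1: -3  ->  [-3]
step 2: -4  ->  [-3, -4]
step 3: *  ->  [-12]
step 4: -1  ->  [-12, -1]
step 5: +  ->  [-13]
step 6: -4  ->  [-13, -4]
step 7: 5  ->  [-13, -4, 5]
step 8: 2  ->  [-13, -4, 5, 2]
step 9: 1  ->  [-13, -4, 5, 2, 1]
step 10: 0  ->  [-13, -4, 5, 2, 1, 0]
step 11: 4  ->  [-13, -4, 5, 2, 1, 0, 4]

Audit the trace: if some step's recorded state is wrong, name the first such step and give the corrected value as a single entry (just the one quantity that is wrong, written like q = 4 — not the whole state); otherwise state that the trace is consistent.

Step 1: push -3: top = -3 — matches.
Step 2: push -4: top = -4 — consistent with the trace.
Step 3: -3 * -4 = 12 — first mismatch against the trace.
So the first discrepancy is step 3, where the right value is top = 12.

step 3, top = 12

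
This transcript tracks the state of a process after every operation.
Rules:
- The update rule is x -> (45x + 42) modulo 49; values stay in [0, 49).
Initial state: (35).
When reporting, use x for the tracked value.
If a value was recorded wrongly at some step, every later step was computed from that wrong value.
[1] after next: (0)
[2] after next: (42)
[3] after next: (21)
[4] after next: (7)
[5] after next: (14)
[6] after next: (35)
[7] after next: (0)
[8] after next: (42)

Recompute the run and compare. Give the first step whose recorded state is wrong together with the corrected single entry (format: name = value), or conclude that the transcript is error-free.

Step 1: x = (45*35 + 42) mod 49 = 0 — no discrepancy.
Step 2: x = (45*0 + 42) mod 49 = 42 — exactly as logged.
Step 3: x = (45*42 + 42) mod 49 = 21 — in agreement.
Step 4: x = (45*21 + 42) mod 49 = 7 — in agreement.
Step 5: x = (45*7 + 42) mod 49 = 14 — checks out.
Step 6: x = (45*14 + 42) mod 49 = 35 — exactly as logged.
Step 7: x = (45*35 + 42) mod 49 = 0 — exactly as logged.
Step 8: x = (45*0 + 42) mod 49 = 42 — consistent with the transcript.
The recomputation confirms every line.

no error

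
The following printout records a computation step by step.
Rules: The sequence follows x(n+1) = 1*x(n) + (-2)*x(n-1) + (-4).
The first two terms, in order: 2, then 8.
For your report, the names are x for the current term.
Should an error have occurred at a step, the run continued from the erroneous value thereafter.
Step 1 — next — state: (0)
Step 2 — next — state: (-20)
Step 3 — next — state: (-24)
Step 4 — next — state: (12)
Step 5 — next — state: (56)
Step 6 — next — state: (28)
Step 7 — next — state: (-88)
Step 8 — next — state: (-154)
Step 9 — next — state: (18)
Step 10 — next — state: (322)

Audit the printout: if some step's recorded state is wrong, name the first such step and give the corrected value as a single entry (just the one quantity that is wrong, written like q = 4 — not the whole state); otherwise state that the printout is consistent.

1. x = 1*(8) + (-2)*(2) + (-4) = 0 (verified)
2. x = 1*(0) + (-2)*(8) + (-4) = -20 (checks out)
3. x = 1*(-20) + (-2)*(0) + (-4) = -24 (verified)
4. x = 1*(-24) + (-2)*(-20) + (-4) = 12 (same as recorded)
5. x = 1*(12) + (-2)*(-24) + (-4) = 56 (verified)
6. x = 1*(56) + (-2)*(12) + (-4) = 28 (exactly as logged)
7. x = 1*(28) + (-2)*(56) + (-4) = -88 (confirmed correct)
8. x = 1*(-88) + (-2)*(28) + (-4) = -148 (the printout disagrees here)
That makes step 8 the first incorrect line — x = -148 is what it should show.

step 8, x = -148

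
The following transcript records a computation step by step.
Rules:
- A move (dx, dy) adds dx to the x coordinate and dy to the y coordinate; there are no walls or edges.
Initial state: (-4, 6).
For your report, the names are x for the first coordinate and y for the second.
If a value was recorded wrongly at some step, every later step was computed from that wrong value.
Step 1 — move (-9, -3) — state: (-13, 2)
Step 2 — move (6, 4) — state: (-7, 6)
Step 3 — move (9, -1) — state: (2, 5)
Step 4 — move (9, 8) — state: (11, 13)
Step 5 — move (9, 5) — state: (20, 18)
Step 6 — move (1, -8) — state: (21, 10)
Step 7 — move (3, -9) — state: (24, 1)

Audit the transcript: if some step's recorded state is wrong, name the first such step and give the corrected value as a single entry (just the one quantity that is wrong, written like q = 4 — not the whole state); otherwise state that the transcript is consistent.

Recomputing the run from the initial state:
step 1: x = -13, y = 3
step 2: x = -7, y = 7
step 3: x = 2, y = 6
step 4: x = 11, y = 14
step 5: x = 20, y = 19
step 6: x = 21, y = 11
step 7: x = 24, y = 2
The first disagreement with the transcript is at step 1, where the value should be y = 3.

step 1, y = 3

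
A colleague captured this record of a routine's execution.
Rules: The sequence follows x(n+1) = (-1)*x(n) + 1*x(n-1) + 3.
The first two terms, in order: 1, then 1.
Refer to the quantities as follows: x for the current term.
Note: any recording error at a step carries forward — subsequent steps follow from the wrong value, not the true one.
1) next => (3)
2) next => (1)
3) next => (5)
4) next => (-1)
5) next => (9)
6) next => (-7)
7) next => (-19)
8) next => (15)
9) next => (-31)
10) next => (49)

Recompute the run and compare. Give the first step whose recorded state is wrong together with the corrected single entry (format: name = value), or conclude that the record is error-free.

Step 1: x = -1*(1) + (1)*(1) + (3) = 3 — consistent with the record.
Step 2: x = -1*(3) + (1)*(1) + (3) = 1 — agrees with the record.
Step 3: x = -1*(1) + (1)*(3) + (3) = 5 — exactly as logged.
Step 4: x = -1*(5) + (1)*(1) + (3) = -1 — no discrepancy.
Step 5: x = -1*(-1) + (1)*(5) + (3) = 9 — agrees with the record.
Step 6: x = -1*(9) + (1)*(-1) + (3) = -7 — same as recorded.
Step 7: x = -1*(-7) + (1)*(9) + (3) = 19 — the recorded entry deviates here.
Step 7 is the first one off; corrected, x = 19.

step 7, x = 19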